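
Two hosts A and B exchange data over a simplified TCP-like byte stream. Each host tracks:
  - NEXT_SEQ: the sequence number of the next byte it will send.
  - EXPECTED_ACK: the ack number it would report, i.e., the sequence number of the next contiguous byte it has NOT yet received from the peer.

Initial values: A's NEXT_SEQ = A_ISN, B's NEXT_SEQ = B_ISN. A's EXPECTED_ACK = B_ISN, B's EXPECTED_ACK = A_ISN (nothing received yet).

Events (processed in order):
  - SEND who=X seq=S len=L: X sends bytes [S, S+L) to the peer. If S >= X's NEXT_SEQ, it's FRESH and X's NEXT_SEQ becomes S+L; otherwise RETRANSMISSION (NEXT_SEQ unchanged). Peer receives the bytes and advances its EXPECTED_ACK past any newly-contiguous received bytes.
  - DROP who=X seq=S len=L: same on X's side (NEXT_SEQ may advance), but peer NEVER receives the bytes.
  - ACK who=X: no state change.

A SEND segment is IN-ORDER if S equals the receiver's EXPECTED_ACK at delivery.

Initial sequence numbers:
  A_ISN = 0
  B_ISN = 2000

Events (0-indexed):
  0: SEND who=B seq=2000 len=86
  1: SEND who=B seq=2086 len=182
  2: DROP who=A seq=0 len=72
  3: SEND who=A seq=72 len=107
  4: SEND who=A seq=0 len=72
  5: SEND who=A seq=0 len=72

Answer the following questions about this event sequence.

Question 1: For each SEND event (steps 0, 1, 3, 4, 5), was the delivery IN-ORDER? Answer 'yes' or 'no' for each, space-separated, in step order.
Answer: yes yes no yes no

Derivation:
Step 0: SEND seq=2000 -> in-order
Step 1: SEND seq=2086 -> in-order
Step 3: SEND seq=72 -> out-of-order
Step 4: SEND seq=0 -> in-order
Step 5: SEND seq=0 -> out-of-order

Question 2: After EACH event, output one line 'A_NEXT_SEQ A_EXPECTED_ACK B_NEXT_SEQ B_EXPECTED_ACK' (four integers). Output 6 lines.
0 2086 2086 0
0 2268 2268 0
72 2268 2268 0
179 2268 2268 0
179 2268 2268 179
179 2268 2268 179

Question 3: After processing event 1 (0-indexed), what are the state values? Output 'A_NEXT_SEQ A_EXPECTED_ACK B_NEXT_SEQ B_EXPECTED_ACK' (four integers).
After event 0: A_seq=0 A_ack=2086 B_seq=2086 B_ack=0
After event 1: A_seq=0 A_ack=2268 B_seq=2268 B_ack=0

0 2268 2268 0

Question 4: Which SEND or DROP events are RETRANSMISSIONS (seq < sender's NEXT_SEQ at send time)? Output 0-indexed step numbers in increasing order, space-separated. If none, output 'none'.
Step 0: SEND seq=2000 -> fresh
Step 1: SEND seq=2086 -> fresh
Step 2: DROP seq=0 -> fresh
Step 3: SEND seq=72 -> fresh
Step 4: SEND seq=0 -> retransmit
Step 5: SEND seq=0 -> retransmit

Answer: 4 5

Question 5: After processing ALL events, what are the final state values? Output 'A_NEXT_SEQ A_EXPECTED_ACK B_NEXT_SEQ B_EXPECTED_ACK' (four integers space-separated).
After event 0: A_seq=0 A_ack=2086 B_seq=2086 B_ack=0
After event 1: A_seq=0 A_ack=2268 B_seq=2268 B_ack=0
After event 2: A_seq=72 A_ack=2268 B_seq=2268 B_ack=0
After event 3: A_seq=179 A_ack=2268 B_seq=2268 B_ack=0
After event 4: A_seq=179 A_ack=2268 B_seq=2268 B_ack=179
After event 5: A_seq=179 A_ack=2268 B_seq=2268 B_ack=179

Answer: 179 2268 2268 179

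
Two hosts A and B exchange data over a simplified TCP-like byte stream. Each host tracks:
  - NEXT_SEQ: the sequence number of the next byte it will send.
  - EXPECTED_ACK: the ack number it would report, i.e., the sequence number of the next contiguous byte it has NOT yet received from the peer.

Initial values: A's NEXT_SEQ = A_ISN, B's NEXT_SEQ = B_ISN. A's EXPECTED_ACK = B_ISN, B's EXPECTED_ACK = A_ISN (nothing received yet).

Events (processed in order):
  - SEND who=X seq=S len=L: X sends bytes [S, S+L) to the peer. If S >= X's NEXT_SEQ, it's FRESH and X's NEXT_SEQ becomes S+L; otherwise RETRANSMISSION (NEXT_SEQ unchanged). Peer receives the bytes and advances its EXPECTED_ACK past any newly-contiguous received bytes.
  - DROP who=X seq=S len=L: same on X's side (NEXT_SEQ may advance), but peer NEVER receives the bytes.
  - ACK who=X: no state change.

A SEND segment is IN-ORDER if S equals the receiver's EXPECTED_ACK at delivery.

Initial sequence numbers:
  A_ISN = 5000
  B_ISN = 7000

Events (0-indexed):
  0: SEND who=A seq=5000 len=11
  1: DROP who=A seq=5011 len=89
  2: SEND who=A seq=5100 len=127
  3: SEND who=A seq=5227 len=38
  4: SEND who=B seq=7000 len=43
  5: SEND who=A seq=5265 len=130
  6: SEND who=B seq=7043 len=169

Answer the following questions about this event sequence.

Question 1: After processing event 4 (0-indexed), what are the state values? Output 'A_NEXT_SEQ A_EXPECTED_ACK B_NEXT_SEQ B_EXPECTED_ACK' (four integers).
After event 0: A_seq=5011 A_ack=7000 B_seq=7000 B_ack=5011
After event 1: A_seq=5100 A_ack=7000 B_seq=7000 B_ack=5011
After event 2: A_seq=5227 A_ack=7000 B_seq=7000 B_ack=5011
After event 3: A_seq=5265 A_ack=7000 B_seq=7000 B_ack=5011
After event 4: A_seq=5265 A_ack=7043 B_seq=7043 B_ack=5011

5265 7043 7043 5011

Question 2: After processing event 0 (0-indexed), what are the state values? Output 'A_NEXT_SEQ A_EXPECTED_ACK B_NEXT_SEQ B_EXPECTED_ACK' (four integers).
After event 0: A_seq=5011 A_ack=7000 B_seq=7000 B_ack=5011

5011 7000 7000 5011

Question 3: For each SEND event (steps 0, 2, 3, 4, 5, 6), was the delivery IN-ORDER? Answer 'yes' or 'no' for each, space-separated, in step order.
Step 0: SEND seq=5000 -> in-order
Step 2: SEND seq=5100 -> out-of-order
Step 3: SEND seq=5227 -> out-of-order
Step 4: SEND seq=7000 -> in-order
Step 5: SEND seq=5265 -> out-of-order
Step 6: SEND seq=7043 -> in-order

Answer: yes no no yes no yes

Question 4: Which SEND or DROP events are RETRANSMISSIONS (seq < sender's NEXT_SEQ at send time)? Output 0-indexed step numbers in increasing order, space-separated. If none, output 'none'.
Answer: none

Derivation:
Step 0: SEND seq=5000 -> fresh
Step 1: DROP seq=5011 -> fresh
Step 2: SEND seq=5100 -> fresh
Step 3: SEND seq=5227 -> fresh
Step 4: SEND seq=7000 -> fresh
Step 5: SEND seq=5265 -> fresh
Step 6: SEND seq=7043 -> fresh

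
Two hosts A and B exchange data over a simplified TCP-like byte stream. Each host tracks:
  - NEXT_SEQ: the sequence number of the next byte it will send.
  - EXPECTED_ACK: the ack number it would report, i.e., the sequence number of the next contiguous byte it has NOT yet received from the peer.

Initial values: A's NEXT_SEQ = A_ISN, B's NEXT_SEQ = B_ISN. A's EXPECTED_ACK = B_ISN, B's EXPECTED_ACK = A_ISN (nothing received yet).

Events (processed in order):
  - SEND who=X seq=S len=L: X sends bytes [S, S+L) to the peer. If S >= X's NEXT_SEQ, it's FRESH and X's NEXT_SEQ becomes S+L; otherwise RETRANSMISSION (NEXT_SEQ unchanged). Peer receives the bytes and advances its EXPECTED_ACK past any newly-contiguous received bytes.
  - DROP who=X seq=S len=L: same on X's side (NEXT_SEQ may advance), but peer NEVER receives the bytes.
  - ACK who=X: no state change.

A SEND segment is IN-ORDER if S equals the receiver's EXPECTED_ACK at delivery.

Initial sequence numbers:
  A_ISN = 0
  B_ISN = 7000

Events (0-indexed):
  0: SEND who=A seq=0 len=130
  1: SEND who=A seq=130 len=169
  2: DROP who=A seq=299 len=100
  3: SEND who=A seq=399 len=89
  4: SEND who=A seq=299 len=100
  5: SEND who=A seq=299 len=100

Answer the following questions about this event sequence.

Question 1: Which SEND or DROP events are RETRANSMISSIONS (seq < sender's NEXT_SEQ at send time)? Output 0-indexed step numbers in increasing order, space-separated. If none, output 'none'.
Answer: 4 5

Derivation:
Step 0: SEND seq=0 -> fresh
Step 1: SEND seq=130 -> fresh
Step 2: DROP seq=299 -> fresh
Step 3: SEND seq=399 -> fresh
Step 4: SEND seq=299 -> retransmit
Step 5: SEND seq=299 -> retransmit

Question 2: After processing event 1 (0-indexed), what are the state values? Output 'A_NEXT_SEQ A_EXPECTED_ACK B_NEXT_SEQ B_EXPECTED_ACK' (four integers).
After event 0: A_seq=130 A_ack=7000 B_seq=7000 B_ack=130
After event 1: A_seq=299 A_ack=7000 B_seq=7000 B_ack=299

299 7000 7000 299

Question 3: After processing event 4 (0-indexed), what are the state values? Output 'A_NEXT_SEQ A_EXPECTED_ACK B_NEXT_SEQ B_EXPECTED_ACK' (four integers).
After event 0: A_seq=130 A_ack=7000 B_seq=7000 B_ack=130
After event 1: A_seq=299 A_ack=7000 B_seq=7000 B_ack=299
After event 2: A_seq=399 A_ack=7000 B_seq=7000 B_ack=299
After event 3: A_seq=488 A_ack=7000 B_seq=7000 B_ack=299
After event 4: A_seq=488 A_ack=7000 B_seq=7000 B_ack=488

488 7000 7000 488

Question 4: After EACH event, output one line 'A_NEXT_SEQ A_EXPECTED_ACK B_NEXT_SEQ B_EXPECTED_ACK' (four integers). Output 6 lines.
130 7000 7000 130
299 7000 7000 299
399 7000 7000 299
488 7000 7000 299
488 7000 7000 488
488 7000 7000 488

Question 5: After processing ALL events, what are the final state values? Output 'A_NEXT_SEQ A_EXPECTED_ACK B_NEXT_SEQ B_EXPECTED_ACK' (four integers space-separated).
Answer: 488 7000 7000 488

Derivation:
After event 0: A_seq=130 A_ack=7000 B_seq=7000 B_ack=130
After event 1: A_seq=299 A_ack=7000 B_seq=7000 B_ack=299
After event 2: A_seq=399 A_ack=7000 B_seq=7000 B_ack=299
After event 3: A_seq=488 A_ack=7000 B_seq=7000 B_ack=299
After event 4: A_seq=488 A_ack=7000 B_seq=7000 B_ack=488
After event 5: A_seq=488 A_ack=7000 B_seq=7000 B_ack=488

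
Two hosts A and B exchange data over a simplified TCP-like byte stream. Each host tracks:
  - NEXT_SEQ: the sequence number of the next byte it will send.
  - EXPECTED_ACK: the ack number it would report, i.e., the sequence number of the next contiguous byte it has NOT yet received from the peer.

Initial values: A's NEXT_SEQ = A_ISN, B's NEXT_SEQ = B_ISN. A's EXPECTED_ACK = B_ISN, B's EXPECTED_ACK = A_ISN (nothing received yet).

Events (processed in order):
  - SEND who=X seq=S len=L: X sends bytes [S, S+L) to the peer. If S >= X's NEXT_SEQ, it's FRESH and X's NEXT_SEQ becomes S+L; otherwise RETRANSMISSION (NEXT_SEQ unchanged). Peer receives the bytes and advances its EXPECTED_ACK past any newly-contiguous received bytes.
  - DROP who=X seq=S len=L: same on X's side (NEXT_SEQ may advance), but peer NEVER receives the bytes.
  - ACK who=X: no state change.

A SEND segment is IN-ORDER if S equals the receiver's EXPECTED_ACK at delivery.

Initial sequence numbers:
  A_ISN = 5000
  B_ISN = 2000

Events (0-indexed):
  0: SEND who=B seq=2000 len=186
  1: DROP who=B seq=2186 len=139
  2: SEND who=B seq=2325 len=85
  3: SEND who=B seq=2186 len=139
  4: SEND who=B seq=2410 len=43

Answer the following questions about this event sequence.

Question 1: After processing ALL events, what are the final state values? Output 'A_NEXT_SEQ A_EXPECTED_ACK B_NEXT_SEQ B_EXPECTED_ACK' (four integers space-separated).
Answer: 5000 2453 2453 5000

Derivation:
After event 0: A_seq=5000 A_ack=2186 B_seq=2186 B_ack=5000
After event 1: A_seq=5000 A_ack=2186 B_seq=2325 B_ack=5000
After event 2: A_seq=5000 A_ack=2186 B_seq=2410 B_ack=5000
After event 3: A_seq=5000 A_ack=2410 B_seq=2410 B_ack=5000
After event 4: A_seq=5000 A_ack=2453 B_seq=2453 B_ack=5000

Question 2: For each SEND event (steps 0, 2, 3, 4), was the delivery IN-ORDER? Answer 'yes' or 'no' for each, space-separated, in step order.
Answer: yes no yes yes

Derivation:
Step 0: SEND seq=2000 -> in-order
Step 2: SEND seq=2325 -> out-of-order
Step 3: SEND seq=2186 -> in-order
Step 4: SEND seq=2410 -> in-order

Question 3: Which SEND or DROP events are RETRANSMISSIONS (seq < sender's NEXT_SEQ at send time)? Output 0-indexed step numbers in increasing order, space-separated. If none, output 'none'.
Step 0: SEND seq=2000 -> fresh
Step 1: DROP seq=2186 -> fresh
Step 2: SEND seq=2325 -> fresh
Step 3: SEND seq=2186 -> retransmit
Step 4: SEND seq=2410 -> fresh

Answer: 3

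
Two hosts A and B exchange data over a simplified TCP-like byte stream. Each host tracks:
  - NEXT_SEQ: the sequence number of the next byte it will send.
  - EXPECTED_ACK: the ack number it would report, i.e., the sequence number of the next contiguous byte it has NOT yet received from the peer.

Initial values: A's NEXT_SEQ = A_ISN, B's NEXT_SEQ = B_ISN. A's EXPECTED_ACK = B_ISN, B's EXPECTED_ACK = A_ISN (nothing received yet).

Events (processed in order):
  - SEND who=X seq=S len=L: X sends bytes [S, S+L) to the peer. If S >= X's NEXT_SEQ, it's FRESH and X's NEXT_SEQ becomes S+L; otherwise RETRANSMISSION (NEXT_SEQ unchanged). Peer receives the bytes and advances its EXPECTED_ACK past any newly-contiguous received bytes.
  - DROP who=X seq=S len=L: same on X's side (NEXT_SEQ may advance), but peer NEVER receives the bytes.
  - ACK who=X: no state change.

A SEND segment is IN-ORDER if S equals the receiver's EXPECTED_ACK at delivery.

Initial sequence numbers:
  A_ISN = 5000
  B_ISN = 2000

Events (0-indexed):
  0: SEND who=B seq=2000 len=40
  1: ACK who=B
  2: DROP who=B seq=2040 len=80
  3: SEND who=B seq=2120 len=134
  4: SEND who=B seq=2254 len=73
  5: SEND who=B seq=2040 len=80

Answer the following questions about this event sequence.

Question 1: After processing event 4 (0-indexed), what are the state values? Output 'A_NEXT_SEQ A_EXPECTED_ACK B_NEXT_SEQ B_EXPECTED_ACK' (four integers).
After event 0: A_seq=5000 A_ack=2040 B_seq=2040 B_ack=5000
After event 1: A_seq=5000 A_ack=2040 B_seq=2040 B_ack=5000
After event 2: A_seq=5000 A_ack=2040 B_seq=2120 B_ack=5000
After event 3: A_seq=5000 A_ack=2040 B_seq=2254 B_ack=5000
After event 4: A_seq=5000 A_ack=2040 B_seq=2327 B_ack=5000

5000 2040 2327 5000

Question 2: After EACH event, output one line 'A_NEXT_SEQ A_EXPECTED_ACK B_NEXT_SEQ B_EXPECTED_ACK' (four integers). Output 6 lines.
5000 2040 2040 5000
5000 2040 2040 5000
5000 2040 2120 5000
5000 2040 2254 5000
5000 2040 2327 5000
5000 2327 2327 5000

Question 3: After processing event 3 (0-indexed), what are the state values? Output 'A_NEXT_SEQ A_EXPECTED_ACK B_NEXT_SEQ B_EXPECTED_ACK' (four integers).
After event 0: A_seq=5000 A_ack=2040 B_seq=2040 B_ack=5000
After event 1: A_seq=5000 A_ack=2040 B_seq=2040 B_ack=5000
After event 2: A_seq=5000 A_ack=2040 B_seq=2120 B_ack=5000
After event 3: A_seq=5000 A_ack=2040 B_seq=2254 B_ack=5000

5000 2040 2254 5000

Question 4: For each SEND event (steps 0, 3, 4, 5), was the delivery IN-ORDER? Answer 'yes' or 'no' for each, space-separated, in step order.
Step 0: SEND seq=2000 -> in-order
Step 3: SEND seq=2120 -> out-of-order
Step 4: SEND seq=2254 -> out-of-order
Step 5: SEND seq=2040 -> in-order

Answer: yes no no yes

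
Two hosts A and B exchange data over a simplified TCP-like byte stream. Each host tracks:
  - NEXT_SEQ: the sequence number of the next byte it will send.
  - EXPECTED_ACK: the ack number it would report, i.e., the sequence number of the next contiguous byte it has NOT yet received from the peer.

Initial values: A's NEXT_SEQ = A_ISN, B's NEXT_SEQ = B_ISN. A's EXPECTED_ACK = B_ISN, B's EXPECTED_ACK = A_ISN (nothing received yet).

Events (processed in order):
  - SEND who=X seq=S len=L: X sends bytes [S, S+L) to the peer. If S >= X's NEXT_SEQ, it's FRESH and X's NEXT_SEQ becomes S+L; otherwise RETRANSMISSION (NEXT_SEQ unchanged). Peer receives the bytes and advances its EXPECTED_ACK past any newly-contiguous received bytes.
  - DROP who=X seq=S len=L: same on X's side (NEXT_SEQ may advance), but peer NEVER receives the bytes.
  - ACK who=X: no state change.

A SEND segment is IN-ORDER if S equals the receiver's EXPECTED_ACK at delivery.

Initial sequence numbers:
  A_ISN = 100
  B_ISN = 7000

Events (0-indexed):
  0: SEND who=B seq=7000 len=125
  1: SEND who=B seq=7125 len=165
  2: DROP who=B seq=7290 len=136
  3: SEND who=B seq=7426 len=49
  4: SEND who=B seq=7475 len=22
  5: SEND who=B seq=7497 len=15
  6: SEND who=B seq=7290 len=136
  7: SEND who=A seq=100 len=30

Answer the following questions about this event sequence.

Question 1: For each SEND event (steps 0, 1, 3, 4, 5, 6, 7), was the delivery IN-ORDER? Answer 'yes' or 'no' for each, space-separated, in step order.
Answer: yes yes no no no yes yes

Derivation:
Step 0: SEND seq=7000 -> in-order
Step 1: SEND seq=7125 -> in-order
Step 3: SEND seq=7426 -> out-of-order
Step 4: SEND seq=7475 -> out-of-order
Step 5: SEND seq=7497 -> out-of-order
Step 6: SEND seq=7290 -> in-order
Step 7: SEND seq=100 -> in-order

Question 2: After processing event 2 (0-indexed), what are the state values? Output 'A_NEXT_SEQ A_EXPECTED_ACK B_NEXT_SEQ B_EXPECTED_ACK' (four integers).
After event 0: A_seq=100 A_ack=7125 B_seq=7125 B_ack=100
After event 1: A_seq=100 A_ack=7290 B_seq=7290 B_ack=100
After event 2: A_seq=100 A_ack=7290 B_seq=7426 B_ack=100

100 7290 7426 100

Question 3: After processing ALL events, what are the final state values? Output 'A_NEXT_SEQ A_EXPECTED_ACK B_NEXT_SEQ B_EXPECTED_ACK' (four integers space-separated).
After event 0: A_seq=100 A_ack=7125 B_seq=7125 B_ack=100
After event 1: A_seq=100 A_ack=7290 B_seq=7290 B_ack=100
After event 2: A_seq=100 A_ack=7290 B_seq=7426 B_ack=100
After event 3: A_seq=100 A_ack=7290 B_seq=7475 B_ack=100
After event 4: A_seq=100 A_ack=7290 B_seq=7497 B_ack=100
After event 5: A_seq=100 A_ack=7290 B_seq=7512 B_ack=100
After event 6: A_seq=100 A_ack=7512 B_seq=7512 B_ack=100
After event 7: A_seq=130 A_ack=7512 B_seq=7512 B_ack=130

Answer: 130 7512 7512 130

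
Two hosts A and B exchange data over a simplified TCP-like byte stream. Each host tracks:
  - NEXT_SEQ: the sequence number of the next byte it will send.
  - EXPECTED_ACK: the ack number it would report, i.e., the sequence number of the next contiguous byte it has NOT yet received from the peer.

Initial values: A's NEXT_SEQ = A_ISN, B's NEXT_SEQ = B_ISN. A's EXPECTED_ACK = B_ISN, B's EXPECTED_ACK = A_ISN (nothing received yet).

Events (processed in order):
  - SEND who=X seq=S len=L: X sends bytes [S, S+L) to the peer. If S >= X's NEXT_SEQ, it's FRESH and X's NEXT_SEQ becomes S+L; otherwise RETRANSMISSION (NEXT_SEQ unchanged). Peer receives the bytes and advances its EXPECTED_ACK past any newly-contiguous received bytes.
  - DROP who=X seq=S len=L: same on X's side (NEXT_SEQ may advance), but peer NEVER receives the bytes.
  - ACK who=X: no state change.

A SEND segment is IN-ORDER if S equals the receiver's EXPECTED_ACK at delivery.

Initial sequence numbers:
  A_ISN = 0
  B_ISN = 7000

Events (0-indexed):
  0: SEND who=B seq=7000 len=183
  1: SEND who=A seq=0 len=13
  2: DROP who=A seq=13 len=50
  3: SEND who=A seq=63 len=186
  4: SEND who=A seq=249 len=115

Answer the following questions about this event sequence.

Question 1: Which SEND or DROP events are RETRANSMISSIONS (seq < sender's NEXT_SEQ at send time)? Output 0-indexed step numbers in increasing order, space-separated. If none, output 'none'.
Step 0: SEND seq=7000 -> fresh
Step 1: SEND seq=0 -> fresh
Step 2: DROP seq=13 -> fresh
Step 3: SEND seq=63 -> fresh
Step 4: SEND seq=249 -> fresh

Answer: none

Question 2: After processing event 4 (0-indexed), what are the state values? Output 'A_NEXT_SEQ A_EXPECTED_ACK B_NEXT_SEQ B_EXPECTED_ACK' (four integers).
After event 0: A_seq=0 A_ack=7183 B_seq=7183 B_ack=0
After event 1: A_seq=13 A_ack=7183 B_seq=7183 B_ack=13
After event 2: A_seq=63 A_ack=7183 B_seq=7183 B_ack=13
After event 3: A_seq=249 A_ack=7183 B_seq=7183 B_ack=13
After event 4: A_seq=364 A_ack=7183 B_seq=7183 B_ack=13

364 7183 7183 13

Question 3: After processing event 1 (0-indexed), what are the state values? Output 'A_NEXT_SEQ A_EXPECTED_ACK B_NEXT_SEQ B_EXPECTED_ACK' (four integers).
After event 0: A_seq=0 A_ack=7183 B_seq=7183 B_ack=0
After event 1: A_seq=13 A_ack=7183 B_seq=7183 B_ack=13

13 7183 7183 13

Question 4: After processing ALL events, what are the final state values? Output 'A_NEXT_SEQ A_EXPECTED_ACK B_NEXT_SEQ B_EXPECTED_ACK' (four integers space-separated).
After event 0: A_seq=0 A_ack=7183 B_seq=7183 B_ack=0
After event 1: A_seq=13 A_ack=7183 B_seq=7183 B_ack=13
After event 2: A_seq=63 A_ack=7183 B_seq=7183 B_ack=13
After event 3: A_seq=249 A_ack=7183 B_seq=7183 B_ack=13
After event 4: A_seq=364 A_ack=7183 B_seq=7183 B_ack=13

Answer: 364 7183 7183 13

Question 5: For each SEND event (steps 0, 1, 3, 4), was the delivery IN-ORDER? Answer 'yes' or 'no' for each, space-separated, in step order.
Step 0: SEND seq=7000 -> in-order
Step 1: SEND seq=0 -> in-order
Step 3: SEND seq=63 -> out-of-order
Step 4: SEND seq=249 -> out-of-order

Answer: yes yes no no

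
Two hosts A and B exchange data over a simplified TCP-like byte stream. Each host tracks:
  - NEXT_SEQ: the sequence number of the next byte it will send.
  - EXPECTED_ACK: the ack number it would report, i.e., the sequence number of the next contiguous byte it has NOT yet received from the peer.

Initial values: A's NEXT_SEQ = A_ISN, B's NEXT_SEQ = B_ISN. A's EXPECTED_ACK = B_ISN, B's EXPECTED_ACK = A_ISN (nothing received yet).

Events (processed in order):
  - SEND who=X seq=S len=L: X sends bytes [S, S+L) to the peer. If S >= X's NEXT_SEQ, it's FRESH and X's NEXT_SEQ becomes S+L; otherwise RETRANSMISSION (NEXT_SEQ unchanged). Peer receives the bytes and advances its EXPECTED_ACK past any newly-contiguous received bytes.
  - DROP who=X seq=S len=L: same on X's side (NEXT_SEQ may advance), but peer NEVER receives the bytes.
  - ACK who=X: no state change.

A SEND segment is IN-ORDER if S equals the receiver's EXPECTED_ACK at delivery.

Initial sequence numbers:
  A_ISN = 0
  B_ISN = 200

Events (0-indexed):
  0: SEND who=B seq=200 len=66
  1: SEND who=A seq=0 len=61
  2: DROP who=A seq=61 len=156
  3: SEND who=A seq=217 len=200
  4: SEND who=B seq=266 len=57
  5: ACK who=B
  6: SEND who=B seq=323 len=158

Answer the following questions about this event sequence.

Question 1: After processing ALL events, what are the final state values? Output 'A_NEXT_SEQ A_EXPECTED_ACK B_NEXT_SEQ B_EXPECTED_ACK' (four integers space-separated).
After event 0: A_seq=0 A_ack=266 B_seq=266 B_ack=0
After event 1: A_seq=61 A_ack=266 B_seq=266 B_ack=61
After event 2: A_seq=217 A_ack=266 B_seq=266 B_ack=61
After event 3: A_seq=417 A_ack=266 B_seq=266 B_ack=61
After event 4: A_seq=417 A_ack=323 B_seq=323 B_ack=61
After event 5: A_seq=417 A_ack=323 B_seq=323 B_ack=61
After event 6: A_seq=417 A_ack=481 B_seq=481 B_ack=61

Answer: 417 481 481 61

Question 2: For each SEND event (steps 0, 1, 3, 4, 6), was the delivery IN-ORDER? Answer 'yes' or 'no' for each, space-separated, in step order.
Answer: yes yes no yes yes

Derivation:
Step 0: SEND seq=200 -> in-order
Step 1: SEND seq=0 -> in-order
Step 3: SEND seq=217 -> out-of-order
Step 4: SEND seq=266 -> in-order
Step 6: SEND seq=323 -> in-order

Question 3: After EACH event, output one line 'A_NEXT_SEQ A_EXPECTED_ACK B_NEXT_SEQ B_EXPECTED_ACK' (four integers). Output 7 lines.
0 266 266 0
61 266 266 61
217 266 266 61
417 266 266 61
417 323 323 61
417 323 323 61
417 481 481 61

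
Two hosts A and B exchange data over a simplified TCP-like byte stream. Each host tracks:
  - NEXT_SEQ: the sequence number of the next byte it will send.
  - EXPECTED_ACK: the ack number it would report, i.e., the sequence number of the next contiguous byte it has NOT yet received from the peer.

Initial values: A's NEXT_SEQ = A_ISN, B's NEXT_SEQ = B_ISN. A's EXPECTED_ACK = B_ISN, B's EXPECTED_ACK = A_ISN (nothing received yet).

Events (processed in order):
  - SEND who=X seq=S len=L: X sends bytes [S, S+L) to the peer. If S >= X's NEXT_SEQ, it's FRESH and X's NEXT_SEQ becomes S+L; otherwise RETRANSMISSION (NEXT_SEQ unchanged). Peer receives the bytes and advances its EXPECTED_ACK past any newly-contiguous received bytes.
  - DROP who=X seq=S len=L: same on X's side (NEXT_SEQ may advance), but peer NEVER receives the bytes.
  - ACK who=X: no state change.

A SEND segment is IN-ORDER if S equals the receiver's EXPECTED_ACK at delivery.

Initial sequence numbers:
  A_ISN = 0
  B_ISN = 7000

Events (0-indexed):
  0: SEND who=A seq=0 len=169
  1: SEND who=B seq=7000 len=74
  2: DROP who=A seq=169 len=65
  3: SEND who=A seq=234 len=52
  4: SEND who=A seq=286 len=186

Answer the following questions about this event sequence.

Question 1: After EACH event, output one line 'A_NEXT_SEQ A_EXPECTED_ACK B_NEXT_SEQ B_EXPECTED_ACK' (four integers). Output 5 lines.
169 7000 7000 169
169 7074 7074 169
234 7074 7074 169
286 7074 7074 169
472 7074 7074 169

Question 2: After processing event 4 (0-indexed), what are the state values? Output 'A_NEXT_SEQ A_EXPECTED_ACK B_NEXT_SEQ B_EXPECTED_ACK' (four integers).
After event 0: A_seq=169 A_ack=7000 B_seq=7000 B_ack=169
After event 1: A_seq=169 A_ack=7074 B_seq=7074 B_ack=169
After event 2: A_seq=234 A_ack=7074 B_seq=7074 B_ack=169
After event 3: A_seq=286 A_ack=7074 B_seq=7074 B_ack=169
After event 4: A_seq=472 A_ack=7074 B_seq=7074 B_ack=169

472 7074 7074 169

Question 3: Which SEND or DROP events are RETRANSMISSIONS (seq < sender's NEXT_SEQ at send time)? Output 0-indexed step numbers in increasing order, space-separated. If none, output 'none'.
Step 0: SEND seq=0 -> fresh
Step 1: SEND seq=7000 -> fresh
Step 2: DROP seq=169 -> fresh
Step 3: SEND seq=234 -> fresh
Step 4: SEND seq=286 -> fresh

Answer: none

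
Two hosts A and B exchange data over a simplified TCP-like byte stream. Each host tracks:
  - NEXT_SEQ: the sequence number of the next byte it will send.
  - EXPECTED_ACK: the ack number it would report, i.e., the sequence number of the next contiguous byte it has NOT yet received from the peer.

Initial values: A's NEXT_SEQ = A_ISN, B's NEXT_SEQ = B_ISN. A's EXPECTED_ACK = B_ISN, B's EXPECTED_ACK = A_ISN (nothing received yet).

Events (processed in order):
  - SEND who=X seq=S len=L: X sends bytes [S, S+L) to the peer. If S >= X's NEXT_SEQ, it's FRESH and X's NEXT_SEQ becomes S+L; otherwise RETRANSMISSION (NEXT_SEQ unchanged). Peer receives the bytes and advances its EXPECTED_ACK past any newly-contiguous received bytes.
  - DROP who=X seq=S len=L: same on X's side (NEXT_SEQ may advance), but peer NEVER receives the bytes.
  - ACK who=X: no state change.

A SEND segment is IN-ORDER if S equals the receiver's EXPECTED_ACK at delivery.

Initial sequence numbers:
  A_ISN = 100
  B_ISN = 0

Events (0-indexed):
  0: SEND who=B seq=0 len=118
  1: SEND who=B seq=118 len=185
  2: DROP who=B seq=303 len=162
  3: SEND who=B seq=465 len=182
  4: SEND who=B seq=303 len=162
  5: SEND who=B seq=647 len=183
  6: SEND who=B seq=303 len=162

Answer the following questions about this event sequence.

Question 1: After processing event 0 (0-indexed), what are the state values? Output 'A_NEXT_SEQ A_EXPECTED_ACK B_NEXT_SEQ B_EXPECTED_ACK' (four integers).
After event 0: A_seq=100 A_ack=118 B_seq=118 B_ack=100

100 118 118 100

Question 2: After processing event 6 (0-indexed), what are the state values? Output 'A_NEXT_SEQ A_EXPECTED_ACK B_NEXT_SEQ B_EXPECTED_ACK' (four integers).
After event 0: A_seq=100 A_ack=118 B_seq=118 B_ack=100
After event 1: A_seq=100 A_ack=303 B_seq=303 B_ack=100
After event 2: A_seq=100 A_ack=303 B_seq=465 B_ack=100
After event 3: A_seq=100 A_ack=303 B_seq=647 B_ack=100
After event 4: A_seq=100 A_ack=647 B_seq=647 B_ack=100
After event 5: A_seq=100 A_ack=830 B_seq=830 B_ack=100
After event 6: A_seq=100 A_ack=830 B_seq=830 B_ack=100

100 830 830 100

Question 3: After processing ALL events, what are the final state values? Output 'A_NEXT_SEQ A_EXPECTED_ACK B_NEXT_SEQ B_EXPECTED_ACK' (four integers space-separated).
Answer: 100 830 830 100

Derivation:
After event 0: A_seq=100 A_ack=118 B_seq=118 B_ack=100
After event 1: A_seq=100 A_ack=303 B_seq=303 B_ack=100
After event 2: A_seq=100 A_ack=303 B_seq=465 B_ack=100
After event 3: A_seq=100 A_ack=303 B_seq=647 B_ack=100
After event 4: A_seq=100 A_ack=647 B_seq=647 B_ack=100
After event 5: A_seq=100 A_ack=830 B_seq=830 B_ack=100
After event 6: A_seq=100 A_ack=830 B_seq=830 B_ack=100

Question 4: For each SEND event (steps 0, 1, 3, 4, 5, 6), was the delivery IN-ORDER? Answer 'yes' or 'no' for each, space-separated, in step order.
Step 0: SEND seq=0 -> in-order
Step 1: SEND seq=118 -> in-order
Step 3: SEND seq=465 -> out-of-order
Step 4: SEND seq=303 -> in-order
Step 5: SEND seq=647 -> in-order
Step 6: SEND seq=303 -> out-of-order

Answer: yes yes no yes yes no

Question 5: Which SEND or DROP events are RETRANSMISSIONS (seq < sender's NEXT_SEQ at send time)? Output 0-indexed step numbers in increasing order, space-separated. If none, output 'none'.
Step 0: SEND seq=0 -> fresh
Step 1: SEND seq=118 -> fresh
Step 2: DROP seq=303 -> fresh
Step 3: SEND seq=465 -> fresh
Step 4: SEND seq=303 -> retransmit
Step 5: SEND seq=647 -> fresh
Step 6: SEND seq=303 -> retransmit

Answer: 4 6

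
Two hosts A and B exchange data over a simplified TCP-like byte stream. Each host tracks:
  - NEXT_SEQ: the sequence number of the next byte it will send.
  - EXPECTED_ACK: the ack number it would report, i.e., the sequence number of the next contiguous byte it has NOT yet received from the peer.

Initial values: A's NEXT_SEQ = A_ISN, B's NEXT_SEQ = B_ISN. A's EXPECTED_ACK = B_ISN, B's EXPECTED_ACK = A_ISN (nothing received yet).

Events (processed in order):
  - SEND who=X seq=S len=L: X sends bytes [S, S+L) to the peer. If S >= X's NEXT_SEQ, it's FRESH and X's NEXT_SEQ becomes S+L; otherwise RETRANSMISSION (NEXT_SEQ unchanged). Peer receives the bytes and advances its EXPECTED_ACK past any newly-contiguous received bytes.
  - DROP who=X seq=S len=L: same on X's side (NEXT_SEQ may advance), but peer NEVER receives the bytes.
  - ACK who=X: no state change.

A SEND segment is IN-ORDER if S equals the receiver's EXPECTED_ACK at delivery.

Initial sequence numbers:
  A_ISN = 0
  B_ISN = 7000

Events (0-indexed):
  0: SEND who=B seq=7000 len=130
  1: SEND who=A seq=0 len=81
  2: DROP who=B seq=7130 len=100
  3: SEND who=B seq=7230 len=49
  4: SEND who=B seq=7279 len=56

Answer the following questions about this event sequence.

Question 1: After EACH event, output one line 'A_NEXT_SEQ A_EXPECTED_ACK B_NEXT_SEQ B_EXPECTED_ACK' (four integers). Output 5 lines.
0 7130 7130 0
81 7130 7130 81
81 7130 7230 81
81 7130 7279 81
81 7130 7335 81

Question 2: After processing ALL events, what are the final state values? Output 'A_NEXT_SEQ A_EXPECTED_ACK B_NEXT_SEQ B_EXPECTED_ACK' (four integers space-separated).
Answer: 81 7130 7335 81

Derivation:
After event 0: A_seq=0 A_ack=7130 B_seq=7130 B_ack=0
After event 1: A_seq=81 A_ack=7130 B_seq=7130 B_ack=81
After event 2: A_seq=81 A_ack=7130 B_seq=7230 B_ack=81
After event 3: A_seq=81 A_ack=7130 B_seq=7279 B_ack=81
After event 4: A_seq=81 A_ack=7130 B_seq=7335 B_ack=81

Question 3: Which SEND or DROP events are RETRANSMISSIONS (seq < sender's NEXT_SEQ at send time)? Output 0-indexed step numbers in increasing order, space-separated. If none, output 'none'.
Answer: none

Derivation:
Step 0: SEND seq=7000 -> fresh
Step 1: SEND seq=0 -> fresh
Step 2: DROP seq=7130 -> fresh
Step 3: SEND seq=7230 -> fresh
Step 4: SEND seq=7279 -> fresh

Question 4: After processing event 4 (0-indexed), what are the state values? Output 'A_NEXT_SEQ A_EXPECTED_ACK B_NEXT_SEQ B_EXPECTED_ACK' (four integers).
After event 0: A_seq=0 A_ack=7130 B_seq=7130 B_ack=0
After event 1: A_seq=81 A_ack=7130 B_seq=7130 B_ack=81
After event 2: A_seq=81 A_ack=7130 B_seq=7230 B_ack=81
After event 3: A_seq=81 A_ack=7130 B_seq=7279 B_ack=81
After event 4: A_seq=81 A_ack=7130 B_seq=7335 B_ack=81

81 7130 7335 81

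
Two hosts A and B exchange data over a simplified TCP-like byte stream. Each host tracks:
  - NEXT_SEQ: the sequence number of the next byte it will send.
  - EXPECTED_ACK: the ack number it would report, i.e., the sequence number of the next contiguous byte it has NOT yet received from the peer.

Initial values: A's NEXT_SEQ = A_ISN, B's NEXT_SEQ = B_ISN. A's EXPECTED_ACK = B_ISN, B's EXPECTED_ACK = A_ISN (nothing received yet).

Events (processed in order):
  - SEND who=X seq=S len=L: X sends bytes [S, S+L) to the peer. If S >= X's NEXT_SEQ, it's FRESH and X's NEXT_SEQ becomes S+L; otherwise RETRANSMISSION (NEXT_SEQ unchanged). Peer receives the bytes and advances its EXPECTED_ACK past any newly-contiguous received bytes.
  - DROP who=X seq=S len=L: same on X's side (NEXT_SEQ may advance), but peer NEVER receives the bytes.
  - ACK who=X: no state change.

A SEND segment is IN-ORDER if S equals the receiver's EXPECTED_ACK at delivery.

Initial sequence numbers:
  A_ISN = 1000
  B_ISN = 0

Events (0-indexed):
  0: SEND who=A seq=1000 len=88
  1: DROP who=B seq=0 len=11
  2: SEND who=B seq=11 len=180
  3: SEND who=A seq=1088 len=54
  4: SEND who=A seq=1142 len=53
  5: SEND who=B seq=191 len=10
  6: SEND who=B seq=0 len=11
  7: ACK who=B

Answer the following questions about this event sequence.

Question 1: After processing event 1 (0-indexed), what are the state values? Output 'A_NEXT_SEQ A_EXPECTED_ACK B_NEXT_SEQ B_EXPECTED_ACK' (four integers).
After event 0: A_seq=1088 A_ack=0 B_seq=0 B_ack=1088
After event 1: A_seq=1088 A_ack=0 B_seq=11 B_ack=1088

1088 0 11 1088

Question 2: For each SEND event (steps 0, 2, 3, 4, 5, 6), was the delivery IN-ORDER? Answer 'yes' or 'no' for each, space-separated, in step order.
Answer: yes no yes yes no yes

Derivation:
Step 0: SEND seq=1000 -> in-order
Step 2: SEND seq=11 -> out-of-order
Step 3: SEND seq=1088 -> in-order
Step 4: SEND seq=1142 -> in-order
Step 5: SEND seq=191 -> out-of-order
Step 6: SEND seq=0 -> in-order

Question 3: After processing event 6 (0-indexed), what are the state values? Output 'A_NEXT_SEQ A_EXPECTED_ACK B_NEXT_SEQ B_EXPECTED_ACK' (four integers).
After event 0: A_seq=1088 A_ack=0 B_seq=0 B_ack=1088
After event 1: A_seq=1088 A_ack=0 B_seq=11 B_ack=1088
After event 2: A_seq=1088 A_ack=0 B_seq=191 B_ack=1088
After event 3: A_seq=1142 A_ack=0 B_seq=191 B_ack=1142
After event 4: A_seq=1195 A_ack=0 B_seq=191 B_ack=1195
After event 5: A_seq=1195 A_ack=0 B_seq=201 B_ack=1195
After event 6: A_seq=1195 A_ack=201 B_seq=201 B_ack=1195

1195 201 201 1195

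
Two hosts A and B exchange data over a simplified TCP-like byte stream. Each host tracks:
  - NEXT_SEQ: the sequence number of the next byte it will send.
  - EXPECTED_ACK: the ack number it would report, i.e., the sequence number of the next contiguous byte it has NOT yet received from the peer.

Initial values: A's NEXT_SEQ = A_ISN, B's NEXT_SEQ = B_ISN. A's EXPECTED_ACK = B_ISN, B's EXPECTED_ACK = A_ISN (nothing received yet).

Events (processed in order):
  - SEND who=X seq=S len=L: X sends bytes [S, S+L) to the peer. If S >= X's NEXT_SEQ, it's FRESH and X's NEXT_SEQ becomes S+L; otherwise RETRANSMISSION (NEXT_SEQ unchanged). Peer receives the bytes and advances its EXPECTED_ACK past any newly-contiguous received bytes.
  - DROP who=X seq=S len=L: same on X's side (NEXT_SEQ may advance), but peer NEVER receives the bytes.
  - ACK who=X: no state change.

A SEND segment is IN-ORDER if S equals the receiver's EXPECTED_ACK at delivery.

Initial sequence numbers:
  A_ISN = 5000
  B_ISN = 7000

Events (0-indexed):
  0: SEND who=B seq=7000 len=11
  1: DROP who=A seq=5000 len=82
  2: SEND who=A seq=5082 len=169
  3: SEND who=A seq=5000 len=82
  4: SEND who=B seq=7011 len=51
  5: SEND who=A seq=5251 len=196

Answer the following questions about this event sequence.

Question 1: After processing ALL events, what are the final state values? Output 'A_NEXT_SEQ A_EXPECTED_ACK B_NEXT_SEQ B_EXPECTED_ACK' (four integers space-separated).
Answer: 5447 7062 7062 5447

Derivation:
After event 0: A_seq=5000 A_ack=7011 B_seq=7011 B_ack=5000
After event 1: A_seq=5082 A_ack=7011 B_seq=7011 B_ack=5000
After event 2: A_seq=5251 A_ack=7011 B_seq=7011 B_ack=5000
After event 3: A_seq=5251 A_ack=7011 B_seq=7011 B_ack=5251
After event 4: A_seq=5251 A_ack=7062 B_seq=7062 B_ack=5251
After event 5: A_seq=5447 A_ack=7062 B_seq=7062 B_ack=5447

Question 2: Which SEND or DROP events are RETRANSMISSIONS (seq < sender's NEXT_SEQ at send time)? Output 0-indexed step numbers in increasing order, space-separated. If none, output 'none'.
Step 0: SEND seq=7000 -> fresh
Step 1: DROP seq=5000 -> fresh
Step 2: SEND seq=5082 -> fresh
Step 3: SEND seq=5000 -> retransmit
Step 4: SEND seq=7011 -> fresh
Step 5: SEND seq=5251 -> fresh

Answer: 3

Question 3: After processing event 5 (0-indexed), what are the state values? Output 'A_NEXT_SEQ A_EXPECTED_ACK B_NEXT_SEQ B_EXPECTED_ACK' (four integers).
After event 0: A_seq=5000 A_ack=7011 B_seq=7011 B_ack=5000
After event 1: A_seq=5082 A_ack=7011 B_seq=7011 B_ack=5000
After event 2: A_seq=5251 A_ack=7011 B_seq=7011 B_ack=5000
After event 3: A_seq=5251 A_ack=7011 B_seq=7011 B_ack=5251
After event 4: A_seq=5251 A_ack=7062 B_seq=7062 B_ack=5251
After event 5: A_seq=5447 A_ack=7062 B_seq=7062 B_ack=5447

5447 7062 7062 5447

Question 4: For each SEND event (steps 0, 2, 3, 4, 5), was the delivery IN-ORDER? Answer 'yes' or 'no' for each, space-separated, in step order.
Step 0: SEND seq=7000 -> in-order
Step 2: SEND seq=5082 -> out-of-order
Step 3: SEND seq=5000 -> in-order
Step 4: SEND seq=7011 -> in-order
Step 5: SEND seq=5251 -> in-order

Answer: yes no yes yes yes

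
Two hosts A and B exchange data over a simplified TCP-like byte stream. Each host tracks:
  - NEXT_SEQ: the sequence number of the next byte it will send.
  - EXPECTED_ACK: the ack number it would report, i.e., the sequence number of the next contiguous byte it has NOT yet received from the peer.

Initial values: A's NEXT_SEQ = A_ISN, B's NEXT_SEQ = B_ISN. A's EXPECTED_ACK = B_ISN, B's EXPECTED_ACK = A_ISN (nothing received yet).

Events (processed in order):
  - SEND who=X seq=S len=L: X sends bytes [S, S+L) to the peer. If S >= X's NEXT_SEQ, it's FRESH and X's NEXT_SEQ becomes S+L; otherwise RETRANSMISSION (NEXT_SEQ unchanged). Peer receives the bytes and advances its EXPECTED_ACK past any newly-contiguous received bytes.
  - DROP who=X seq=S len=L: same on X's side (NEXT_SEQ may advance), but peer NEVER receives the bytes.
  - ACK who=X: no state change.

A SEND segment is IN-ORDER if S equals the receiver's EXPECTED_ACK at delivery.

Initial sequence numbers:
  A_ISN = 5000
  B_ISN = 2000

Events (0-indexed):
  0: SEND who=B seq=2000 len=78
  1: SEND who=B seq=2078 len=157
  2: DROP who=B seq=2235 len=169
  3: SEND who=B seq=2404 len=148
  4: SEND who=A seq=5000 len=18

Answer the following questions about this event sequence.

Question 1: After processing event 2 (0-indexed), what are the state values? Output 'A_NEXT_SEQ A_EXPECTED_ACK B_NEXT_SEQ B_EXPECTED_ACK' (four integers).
After event 0: A_seq=5000 A_ack=2078 B_seq=2078 B_ack=5000
After event 1: A_seq=5000 A_ack=2235 B_seq=2235 B_ack=5000
After event 2: A_seq=5000 A_ack=2235 B_seq=2404 B_ack=5000

5000 2235 2404 5000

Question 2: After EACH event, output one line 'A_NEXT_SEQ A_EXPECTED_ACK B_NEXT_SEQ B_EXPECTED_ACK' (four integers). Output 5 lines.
5000 2078 2078 5000
5000 2235 2235 5000
5000 2235 2404 5000
5000 2235 2552 5000
5018 2235 2552 5018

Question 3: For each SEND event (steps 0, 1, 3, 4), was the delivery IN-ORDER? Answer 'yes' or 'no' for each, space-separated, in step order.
Answer: yes yes no yes

Derivation:
Step 0: SEND seq=2000 -> in-order
Step 1: SEND seq=2078 -> in-order
Step 3: SEND seq=2404 -> out-of-order
Step 4: SEND seq=5000 -> in-order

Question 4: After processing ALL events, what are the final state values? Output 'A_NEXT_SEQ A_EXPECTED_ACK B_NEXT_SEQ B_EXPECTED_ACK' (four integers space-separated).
Answer: 5018 2235 2552 5018

Derivation:
After event 0: A_seq=5000 A_ack=2078 B_seq=2078 B_ack=5000
After event 1: A_seq=5000 A_ack=2235 B_seq=2235 B_ack=5000
After event 2: A_seq=5000 A_ack=2235 B_seq=2404 B_ack=5000
After event 3: A_seq=5000 A_ack=2235 B_seq=2552 B_ack=5000
After event 4: A_seq=5018 A_ack=2235 B_seq=2552 B_ack=5018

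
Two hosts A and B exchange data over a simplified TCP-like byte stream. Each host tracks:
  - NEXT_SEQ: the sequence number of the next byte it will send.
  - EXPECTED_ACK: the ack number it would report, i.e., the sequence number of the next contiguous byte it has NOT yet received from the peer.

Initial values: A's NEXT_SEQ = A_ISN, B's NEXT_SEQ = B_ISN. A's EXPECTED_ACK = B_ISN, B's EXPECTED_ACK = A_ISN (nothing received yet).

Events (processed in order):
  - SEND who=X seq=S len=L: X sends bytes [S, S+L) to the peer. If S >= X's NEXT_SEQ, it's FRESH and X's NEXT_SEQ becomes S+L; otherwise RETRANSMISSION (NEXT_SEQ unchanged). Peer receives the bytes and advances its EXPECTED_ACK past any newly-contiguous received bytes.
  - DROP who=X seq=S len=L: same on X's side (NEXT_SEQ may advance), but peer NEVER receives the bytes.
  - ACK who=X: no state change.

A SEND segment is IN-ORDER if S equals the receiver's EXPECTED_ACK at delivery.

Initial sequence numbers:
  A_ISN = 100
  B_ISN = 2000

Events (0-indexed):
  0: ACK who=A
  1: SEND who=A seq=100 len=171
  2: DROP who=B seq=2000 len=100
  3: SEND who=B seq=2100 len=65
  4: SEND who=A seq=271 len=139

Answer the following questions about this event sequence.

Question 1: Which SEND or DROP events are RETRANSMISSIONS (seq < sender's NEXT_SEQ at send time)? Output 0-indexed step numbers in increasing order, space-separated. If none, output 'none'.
Step 1: SEND seq=100 -> fresh
Step 2: DROP seq=2000 -> fresh
Step 3: SEND seq=2100 -> fresh
Step 4: SEND seq=271 -> fresh

Answer: none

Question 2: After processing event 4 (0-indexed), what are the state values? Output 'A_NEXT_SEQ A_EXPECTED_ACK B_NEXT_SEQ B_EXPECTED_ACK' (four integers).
After event 0: A_seq=100 A_ack=2000 B_seq=2000 B_ack=100
After event 1: A_seq=271 A_ack=2000 B_seq=2000 B_ack=271
After event 2: A_seq=271 A_ack=2000 B_seq=2100 B_ack=271
After event 3: A_seq=271 A_ack=2000 B_seq=2165 B_ack=271
After event 4: A_seq=410 A_ack=2000 B_seq=2165 B_ack=410

410 2000 2165 410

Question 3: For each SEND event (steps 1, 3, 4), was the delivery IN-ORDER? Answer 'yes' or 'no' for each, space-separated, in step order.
Answer: yes no yes

Derivation:
Step 1: SEND seq=100 -> in-order
Step 3: SEND seq=2100 -> out-of-order
Step 4: SEND seq=271 -> in-order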